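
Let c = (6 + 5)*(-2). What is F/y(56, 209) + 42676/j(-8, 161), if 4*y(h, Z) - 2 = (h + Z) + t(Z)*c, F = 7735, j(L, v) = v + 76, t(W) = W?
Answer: 177496976/1026447 ≈ 172.92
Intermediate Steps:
c = -22 (c = 11*(-2) = -22)
j(L, v) = 76 + v
y(h, Z) = 1/2 - 21*Z/4 + h/4 (y(h, Z) = 1/2 + ((h + Z) + Z*(-22))/4 = 1/2 + ((Z + h) - 22*Z)/4 = 1/2 + (h - 21*Z)/4 = 1/2 + (-21*Z/4 + h/4) = 1/2 - 21*Z/4 + h/4)
F/y(56, 209) + 42676/j(-8, 161) = 7735/(1/2 - 21/4*209 + (1/4)*56) + 42676/(76 + 161) = 7735/(1/2 - 4389/4 + 14) + 42676/237 = 7735/(-4331/4) + 42676*(1/237) = 7735*(-4/4331) + 42676/237 = -30940/4331 + 42676/237 = 177496976/1026447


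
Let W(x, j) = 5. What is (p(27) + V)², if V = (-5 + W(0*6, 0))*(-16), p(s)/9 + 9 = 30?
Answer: 35721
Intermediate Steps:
p(s) = 189 (p(s) = -81 + 9*30 = -81 + 270 = 189)
V = 0 (V = (-5 + 5)*(-16) = 0*(-16) = 0)
(p(27) + V)² = (189 + 0)² = 189² = 35721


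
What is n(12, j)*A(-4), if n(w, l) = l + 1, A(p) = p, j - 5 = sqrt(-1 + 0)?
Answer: -24 - 4*I ≈ -24.0 - 4.0*I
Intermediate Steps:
j = 5 + I (j = 5 + sqrt(-1 + 0) = 5 + sqrt(-1) = 5 + I ≈ 5.0 + 1.0*I)
n(w, l) = 1 + l
n(12, j)*A(-4) = (1 + (5 + I))*(-4) = (6 + I)*(-4) = -24 - 4*I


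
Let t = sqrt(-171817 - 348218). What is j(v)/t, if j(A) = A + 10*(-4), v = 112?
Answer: -24*I*sqrt(520035)/173345 ≈ -0.099843*I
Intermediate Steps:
t = I*sqrt(520035) (t = sqrt(-520035) = I*sqrt(520035) ≈ 721.13*I)
j(A) = -40 + A (j(A) = A - 40 = -40 + A)
j(v)/t = (-40 + 112)/((I*sqrt(520035))) = 72*(-I*sqrt(520035)/520035) = -24*I*sqrt(520035)/173345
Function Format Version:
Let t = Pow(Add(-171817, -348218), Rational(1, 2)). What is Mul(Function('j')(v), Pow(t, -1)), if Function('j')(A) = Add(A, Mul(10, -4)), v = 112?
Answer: Mul(Rational(-24, 173345), I, Pow(520035, Rational(1, 2))) ≈ Mul(-0.099843, I)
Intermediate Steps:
t = Mul(I, Pow(520035, Rational(1, 2))) (t = Pow(-520035, Rational(1, 2)) = Mul(I, Pow(520035, Rational(1, 2))) ≈ Mul(721.13, I))
Function('j')(A) = Add(-40, A) (Function('j')(A) = Add(A, -40) = Add(-40, A))
Mul(Function('j')(v), Pow(t, -1)) = Mul(Add(-40, 112), Pow(Mul(I, Pow(520035, Rational(1, 2))), -1)) = Mul(72, Mul(Rational(-1, 520035), I, Pow(520035, Rational(1, 2)))) = Mul(Rational(-24, 173345), I, Pow(520035, Rational(1, 2)))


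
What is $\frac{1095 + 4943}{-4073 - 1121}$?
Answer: $- \frac{3019}{2597} \approx -1.1625$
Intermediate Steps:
$\frac{1095 + 4943}{-4073 - 1121} = \frac{6038}{-5194} = 6038 \left(- \frac{1}{5194}\right) = - \frac{3019}{2597}$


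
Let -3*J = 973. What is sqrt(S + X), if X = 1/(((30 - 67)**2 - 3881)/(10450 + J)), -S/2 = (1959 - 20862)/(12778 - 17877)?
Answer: I*sqrt(1056232445094231)/9606516 ≈ 3.3831*I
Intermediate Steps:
J = -973/3 (J = -1/3*973 = -973/3 ≈ -324.33)
S = -37806/5099 (S = -2*(1959 - 20862)/(12778 - 17877) = -(-37806)/(-5099) = -(-37806)*(-1)/5099 = -2*18903/5099 = -37806/5099 ≈ -7.4144)
X = -30377/7536 (X = 1/(((30 - 67)**2 - 3881)/(10450 - 973/3)) = 1/(((-37)**2 - 3881)/(30377/3)) = 1/((1369 - 3881)*(3/30377)) = 1/(-2512*3/30377) = 1/(-7536/30377) = -30377/7536 ≈ -4.0309)
sqrt(S + X) = sqrt(-37806/5099 - 30377/7536) = sqrt(-439798339/38426064) = I*sqrt(1056232445094231)/9606516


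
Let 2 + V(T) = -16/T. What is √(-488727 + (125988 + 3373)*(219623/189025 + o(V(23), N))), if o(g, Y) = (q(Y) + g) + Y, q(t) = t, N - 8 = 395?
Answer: 6*√2175296468570119237/869515 ≈ 10177.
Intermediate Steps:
N = 403 (N = 8 + 395 = 403)
V(T) = -2 - 16/T
o(g, Y) = g + 2*Y (o(g, Y) = (Y + g) + Y = g + 2*Y)
√(-488727 + (125988 + 3373)*(219623/189025 + o(V(23), N))) = √(-488727 + (125988 + 3373)*(219623/189025 + ((-2 - 16/23) + 2*403))) = √(-488727 + 129361*(219623*(1/189025) + ((-2 - 16*1/23) + 806))) = √(-488727 + 129361*(219623/189025 + ((-2 - 16/23) + 806))) = √(-488727 + 129361*(219623/189025 + (-62/23 + 806))) = √(-488727 + 129361*(219623/189025 + 18476/23)) = √(-488727 + 129361*(3497477229/4347575)) = √(-488727 + 452437151820669/4347575) = √(450312374533644/4347575) = 6*√2175296468570119237/869515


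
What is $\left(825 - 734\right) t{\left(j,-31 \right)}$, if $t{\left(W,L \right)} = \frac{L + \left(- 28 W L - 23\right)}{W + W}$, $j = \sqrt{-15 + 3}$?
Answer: $39494 + \frac{819 i \sqrt{3}}{2} \approx 39494.0 + 709.27 i$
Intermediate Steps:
$j = 2 i \sqrt{3}$ ($j = \sqrt{-12} = 2 i \sqrt{3} \approx 3.4641 i$)
$t{\left(W,L \right)} = \frac{-23 + L - 28 L W}{2 W}$ ($t{\left(W,L \right)} = \frac{L - \left(23 + 28 L W\right)}{2 W} = \left(L - \left(23 + 28 L W\right)\right) \frac{1}{2 W} = \left(-23 + L - 28 L W\right) \frac{1}{2 W} = \frac{-23 + L - 28 L W}{2 W}$)
$\left(825 - 734\right) t{\left(j,-31 \right)} = \left(825 - 734\right) \frac{-23 - 31 - - 868 \cdot 2 i \sqrt{3}}{2 \cdot 2 i \sqrt{3}} = 91 \frac{- \frac{i \sqrt{3}}{6} \left(-23 - 31 + 1736 i \sqrt{3}\right)}{2} = 91 \frac{- \frac{i \sqrt{3}}{6} \left(-54 + 1736 i \sqrt{3}\right)}{2} = 91 \left(- \frac{i \sqrt{3} \left(-54 + 1736 i \sqrt{3}\right)}{12}\right) = - \frac{91 i \sqrt{3} \left(-54 + 1736 i \sqrt{3}\right)}{12}$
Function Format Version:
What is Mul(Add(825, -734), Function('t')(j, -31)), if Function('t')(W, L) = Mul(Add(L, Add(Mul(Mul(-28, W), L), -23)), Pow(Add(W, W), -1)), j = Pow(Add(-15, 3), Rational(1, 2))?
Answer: Add(39494, Mul(Rational(819, 2), I, Pow(3, Rational(1, 2)))) ≈ Add(39494., Mul(709.27, I))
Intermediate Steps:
j = Mul(2, I, Pow(3, Rational(1, 2))) (j = Pow(-12, Rational(1, 2)) = Mul(2, I, Pow(3, Rational(1, 2))) ≈ Mul(3.4641, I))
Function('t')(W, L) = Mul(Rational(1, 2), Pow(W, -1), Add(-23, L, Mul(-28, L, W))) (Function('t')(W, L) = Mul(Add(L, Add(Mul(-28, L, W), -23)), Pow(Mul(2, W), -1)) = Mul(Add(L, Add(-23, Mul(-28, L, W))), Mul(Rational(1, 2), Pow(W, -1))) = Mul(Add(-23, L, Mul(-28, L, W)), Mul(Rational(1, 2), Pow(W, -1))) = Mul(Rational(1, 2), Pow(W, -1), Add(-23, L, Mul(-28, L, W))))
Mul(Add(825, -734), Function('t')(j, -31)) = Mul(Add(825, -734), Mul(Rational(1, 2), Pow(Mul(2, I, Pow(3, Rational(1, 2))), -1), Add(-23, -31, Mul(-28, -31, Mul(2, I, Pow(3, Rational(1, 2))))))) = Mul(91, Mul(Rational(1, 2), Mul(Rational(-1, 6), I, Pow(3, Rational(1, 2))), Add(-23, -31, Mul(1736, I, Pow(3, Rational(1, 2)))))) = Mul(91, Mul(Rational(1, 2), Mul(Rational(-1, 6), I, Pow(3, Rational(1, 2))), Add(-54, Mul(1736, I, Pow(3, Rational(1, 2)))))) = Mul(91, Mul(Rational(-1, 12), I, Pow(3, Rational(1, 2)), Add(-54, Mul(1736, I, Pow(3, Rational(1, 2)))))) = Mul(Rational(-91, 12), I, Pow(3, Rational(1, 2)), Add(-54, Mul(1736, I, Pow(3, Rational(1, 2)))))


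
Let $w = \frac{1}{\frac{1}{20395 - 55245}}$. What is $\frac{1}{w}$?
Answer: $- \frac{1}{34850} \approx -2.8694 \cdot 10^{-5}$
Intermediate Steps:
$w = -34850$ ($w = \frac{1}{\frac{1}{-34850}} = \frac{1}{- \frac{1}{34850}} = -34850$)
$\frac{1}{w} = \frac{1}{-34850} = - \frac{1}{34850}$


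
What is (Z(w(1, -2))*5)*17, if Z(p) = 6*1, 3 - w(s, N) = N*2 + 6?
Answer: 510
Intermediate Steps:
w(s, N) = -3 - 2*N (w(s, N) = 3 - (N*2 + 6) = 3 - (2*N + 6) = 3 - (6 + 2*N) = 3 + (-6 - 2*N) = -3 - 2*N)
Z(p) = 6
(Z(w(1, -2))*5)*17 = (6*5)*17 = 30*17 = 510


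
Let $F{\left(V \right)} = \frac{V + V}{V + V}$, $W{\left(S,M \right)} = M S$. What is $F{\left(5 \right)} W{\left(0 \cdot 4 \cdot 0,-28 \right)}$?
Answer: $0$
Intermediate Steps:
$F{\left(V \right)} = 1$ ($F{\left(V \right)} = \frac{2 V}{2 V} = 2 V \frac{1}{2 V} = 1$)
$F{\left(5 \right)} W{\left(0 \cdot 4 \cdot 0,-28 \right)} = 1 \left(- 28 \cdot 0 \cdot 4 \cdot 0\right) = 1 \left(- 28 \cdot 0 \cdot 0\right) = 1 \left(\left(-28\right) 0\right) = 1 \cdot 0 = 0$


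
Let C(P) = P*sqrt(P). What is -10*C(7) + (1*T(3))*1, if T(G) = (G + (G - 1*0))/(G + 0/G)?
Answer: 2 - 70*sqrt(7) ≈ -183.20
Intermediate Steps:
C(P) = P**(3/2)
T(G) = 2 (T(G) = (G + (G + 0))/(G + 0) = (G + G)/G = (2*G)/G = 2)
-10*C(7) + (1*T(3))*1 = -70*sqrt(7) + (1*2)*1 = -70*sqrt(7) + 2*1 = -70*sqrt(7) + 2 = 2 - 70*sqrt(7)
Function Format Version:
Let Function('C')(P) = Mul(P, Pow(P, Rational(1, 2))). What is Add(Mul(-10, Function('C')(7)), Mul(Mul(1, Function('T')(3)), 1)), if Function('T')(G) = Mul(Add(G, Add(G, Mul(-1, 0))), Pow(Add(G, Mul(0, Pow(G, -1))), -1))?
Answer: Add(2, Mul(-70, Pow(7, Rational(1, 2)))) ≈ -183.20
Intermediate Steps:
Function('C')(P) = Pow(P, Rational(3, 2))
Function('T')(G) = 2 (Function('T')(G) = Mul(Add(G, Add(G, 0)), Pow(Add(G, 0), -1)) = Mul(Add(G, G), Pow(G, -1)) = Mul(Mul(2, G), Pow(G, -1)) = 2)
Add(Mul(-10, Function('C')(7)), Mul(Mul(1, Function('T')(3)), 1)) = Add(Mul(-10, Pow(7, Rational(3, 2))), Mul(Mul(1, 2), 1)) = Add(Mul(-10, Mul(7, Pow(7, Rational(1, 2)))), Mul(2, 1)) = Add(Mul(-70, Pow(7, Rational(1, 2))), 2) = Add(2, Mul(-70, Pow(7, Rational(1, 2))))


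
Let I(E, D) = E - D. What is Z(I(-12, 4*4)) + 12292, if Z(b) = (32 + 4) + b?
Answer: 12300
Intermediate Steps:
Z(b) = 36 + b
Z(I(-12, 4*4)) + 12292 = (36 + (-12 - 4*4)) + 12292 = (36 + (-12 - 1*16)) + 12292 = (36 + (-12 - 16)) + 12292 = (36 - 28) + 12292 = 8 + 12292 = 12300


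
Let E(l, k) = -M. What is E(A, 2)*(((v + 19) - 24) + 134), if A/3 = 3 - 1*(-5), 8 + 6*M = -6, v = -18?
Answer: 259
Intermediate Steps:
M = -7/3 (M = -4/3 + (⅙)*(-6) = -4/3 - 1 = -7/3 ≈ -2.3333)
A = 24 (A = 3*(3 - 1*(-5)) = 3*(3 + 5) = 3*8 = 24)
E(l, k) = 7/3 (E(l, k) = -1*(-7/3) = 7/3)
E(A, 2)*(((v + 19) - 24) + 134) = 7*(((-18 + 19) - 24) + 134)/3 = 7*((1 - 24) + 134)/3 = 7*(-23 + 134)/3 = (7/3)*111 = 259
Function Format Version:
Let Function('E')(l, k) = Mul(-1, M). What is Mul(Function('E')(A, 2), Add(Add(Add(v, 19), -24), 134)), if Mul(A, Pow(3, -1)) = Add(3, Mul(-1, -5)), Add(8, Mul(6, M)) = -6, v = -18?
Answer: 259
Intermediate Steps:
M = Rational(-7, 3) (M = Add(Rational(-4, 3), Mul(Rational(1, 6), -6)) = Add(Rational(-4, 3), -1) = Rational(-7, 3) ≈ -2.3333)
A = 24 (A = Mul(3, Add(3, Mul(-1, -5))) = Mul(3, Add(3, 5)) = Mul(3, 8) = 24)
Function('E')(l, k) = Rational(7, 3) (Function('E')(l, k) = Mul(-1, Rational(-7, 3)) = Rational(7, 3))
Mul(Function('E')(A, 2), Add(Add(Add(v, 19), -24), 134)) = Mul(Rational(7, 3), Add(Add(Add(-18, 19), -24), 134)) = Mul(Rational(7, 3), Add(Add(1, -24), 134)) = Mul(Rational(7, 3), Add(-23, 134)) = Mul(Rational(7, 3), 111) = 259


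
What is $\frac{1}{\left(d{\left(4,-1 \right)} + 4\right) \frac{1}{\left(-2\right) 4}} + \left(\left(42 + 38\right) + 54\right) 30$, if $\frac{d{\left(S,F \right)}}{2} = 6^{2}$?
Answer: $\frac{76378}{19} \approx 4019.9$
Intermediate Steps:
$d{\left(S,F \right)} = 72$ ($d{\left(S,F \right)} = 2 \cdot 6^{2} = 2 \cdot 36 = 72$)
$\frac{1}{\left(d{\left(4,-1 \right)} + 4\right) \frac{1}{\left(-2\right) 4}} + \left(\left(42 + 38\right) + 54\right) 30 = \frac{1}{\left(72 + 4\right) \frac{1}{\left(-2\right) 4}} + \left(\left(42 + 38\right) + 54\right) 30 = \frac{1}{76 \frac{1}{-8}} + \left(80 + 54\right) 30 = \frac{1}{76 \left(- \frac{1}{8}\right)} + 134 \cdot 30 = \frac{1}{- \frac{19}{2}} + 4020 = - \frac{2}{19} + 4020 = \frac{76378}{19}$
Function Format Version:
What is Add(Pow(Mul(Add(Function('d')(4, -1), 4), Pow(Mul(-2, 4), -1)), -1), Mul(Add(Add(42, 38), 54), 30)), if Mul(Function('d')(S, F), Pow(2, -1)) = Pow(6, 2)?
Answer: Rational(76378, 19) ≈ 4019.9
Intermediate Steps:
Function('d')(S, F) = 72 (Function('d')(S, F) = Mul(2, Pow(6, 2)) = Mul(2, 36) = 72)
Add(Pow(Mul(Add(Function('d')(4, -1), 4), Pow(Mul(-2, 4), -1)), -1), Mul(Add(Add(42, 38), 54), 30)) = Add(Pow(Mul(Add(72, 4), Pow(Mul(-2, 4), -1)), -1), Mul(Add(Add(42, 38), 54), 30)) = Add(Pow(Mul(76, Pow(-8, -1)), -1), Mul(Add(80, 54), 30)) = Add(Pow(Mul(76, Rational(-1, 8)), -1), Mul(134, 30)) = Add(Pow(Rational(-19, 2), -1), 4020) = Add(Rational(-2, 19), 4020) = Rational(76378, 19)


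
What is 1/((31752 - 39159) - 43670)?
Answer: -1/51077 ≈ -1.9578e-5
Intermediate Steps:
1/((31752 - 39159) - 43670) = 1/(-7407 - 43670) = 1/(-51077) = -1/51077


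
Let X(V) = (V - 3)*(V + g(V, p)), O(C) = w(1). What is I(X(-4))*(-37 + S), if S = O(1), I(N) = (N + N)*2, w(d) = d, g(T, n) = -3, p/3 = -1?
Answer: -7056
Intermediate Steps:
p = -3 (p = 3*(-1) = -3)
O(C) = 1
X(V) = (-3 + V)**2 (X(V) = (V - 3)*(V - 3) = (-3 + V)*(-3 + V) = (-3 + V)**2)
I(N) = 4*N (I(N) = (2*N)*2 = 4*N)
S = 1
I(X(-4))*(-37 + S) = (4*(9 + (-4)**2 - 6*(-4)))*(-37 + 1) = (4*(9 + 16 + 24))*(-36) = (4*49)*(-36) = 196*(-36) = -7056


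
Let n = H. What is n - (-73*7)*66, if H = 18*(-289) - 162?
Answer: 28362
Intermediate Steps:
H = -5364 (H = -5202 - 162 = -5364)
n = -5364
n - (-73*7)*66 = -5364 - (-73*7)*66 = -5364 - (-511)*66 = -5364 - 1*(-33726) = -5364 + 33726 = 28362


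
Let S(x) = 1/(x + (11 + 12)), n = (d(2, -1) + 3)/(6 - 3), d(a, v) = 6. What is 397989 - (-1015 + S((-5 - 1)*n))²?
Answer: -15795751/25 ≈ -6.3183e+5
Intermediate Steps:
n = 3 (n = (6 + 3)/(6 - 3) = 9/3 = 9*(⅓) = 3)
S(x) = 1/(23 + x) (S(x) = 1/(x + 23) = 1/(23 + x))
397989 - (-1015 + S((-5 - 1)*n))² = 397989 - (-1015 + 1/(23 + (-5 - 1)*3))² = 397989 - (-1015 + 1/(23 - 6*3))² = 397989 - (-1015 + 1/(23 - 18))² = 397989 - (-1015 + 1/5)² = 397989 - (-1015 + ⅕)² = 397989 - (-5074/5)² = 397989 - 1*25745476/25 = 397989 - 25745476/25 = -15795751/25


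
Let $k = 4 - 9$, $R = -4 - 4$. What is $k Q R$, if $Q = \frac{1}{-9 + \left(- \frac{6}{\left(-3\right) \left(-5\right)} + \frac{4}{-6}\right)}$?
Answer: $- \frac{600}{151} \approx -3.9735$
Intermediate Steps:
$R = -8$ ($R = -4 - 4 = -8$)
$k = -5$ ($k = 4 - 9 = -5$)
$Q = - \frac{15}{151}$ ($Q = \frac{1}{-9 - \left(\frac{2}{3} + \frac{6}{15}\right)} = \frac{1}{-9 - \frac{16}{15}} = \frac{1}{- \frac{151}{15}} = - \frac{15}{151} \approx -0.099338$)
$k Q R = \left(-5\right) \left(- \frac{15}{151}\right) \left(-8\right) = \frac{75}{151} \left(-8\right) = - \frac{600}{151}$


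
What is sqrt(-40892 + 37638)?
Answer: I*sqrt(3254) ≈ 57.044*I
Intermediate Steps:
sqrt(-40892 + 37638) = sqrt(-3254) = I*sqrt(3254)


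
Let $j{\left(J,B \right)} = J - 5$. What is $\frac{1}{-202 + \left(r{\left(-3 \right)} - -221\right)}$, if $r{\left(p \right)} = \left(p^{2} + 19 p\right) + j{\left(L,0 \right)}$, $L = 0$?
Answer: $- \frac{1}{34} \approx -0.029412$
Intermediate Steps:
$j{\left(J,B \right)} = -5 + J$
$r{\left(p \right)} = -5 + p^{2} + 19 p$ ($r{\left(p \right)} = \left(p^{2} + 19 p\right) + \left(-5 + 0\right) = \left(p^{2} + 19 p\right) - 5 = -5 + p^{2} + 19 p$)
$\frac{1}{-202 + \left(r{\left(-3 \right)} - -221\right)} = \frac{1}{-202 + \left(\left(-5 + \left(-3\right)^{2} + 19 \left(-3\right)\right) - -221\right)} = \frac{1}{-202 + \left(\left(-5 + 9 - 57\right) + 221\right)} = \frac{1}{-202 + \left(-53 + 221\right)} = \frac{1}{-202 + 168} = \frac{1}{-34} = - \frac{1}{34}$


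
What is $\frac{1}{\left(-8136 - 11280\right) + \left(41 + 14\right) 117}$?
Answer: $- \frac{1}{12981} \approx -7.7036 \cdot 10^{-5}$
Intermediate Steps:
$\frac{1}{\left(-8136 - 11280\right) + \left(41 + 14\right) 117} = \frac{1}{-19416 + 55 \cdot 117} = \frac{1}{-19416 + 6435} = \frac{1}{-12981} = - \frac{1}{12981}$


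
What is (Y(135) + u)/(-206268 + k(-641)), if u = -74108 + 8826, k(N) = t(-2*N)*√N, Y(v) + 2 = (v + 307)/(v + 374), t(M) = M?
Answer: 1713525721638/5548098308593 + 10649931037*I*√641/5548098308593 ≈ 0.30885 + 0.048599*I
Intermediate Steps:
Y(v) = -2 + (307 + v)/(374 + v) (Y(v) = -2 + (v + 307)/(v + 374) = -2 + (307 + v)/(374 + v))
k(N) = -2*N^(3/2) (k(N) = (-2*N)*√N = -2*N^(3/2))
u = -65282
(Y(135) + u)/(-206268 + k(-641)) = ((-441 - 1*135)/(374 + 135) - 65282)/(-206268 - (-1282)*I*√641) = ((-441 - 135)/509 - 65282)/(-206268 - (-1282)*I*√641) = ((1/509)*(-576) - 65282)/(-206268 + 1282*I*√641) = (-576/509 - 65282)/(-206268 + 1282*I*√641) = -33229114/(509*(-206268 + 1282*I*√641))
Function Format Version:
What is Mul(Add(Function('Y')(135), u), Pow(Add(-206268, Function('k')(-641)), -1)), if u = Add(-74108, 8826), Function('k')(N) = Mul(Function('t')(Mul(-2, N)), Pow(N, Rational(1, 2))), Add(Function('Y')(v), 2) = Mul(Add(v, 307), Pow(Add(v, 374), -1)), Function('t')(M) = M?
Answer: Add(Rational(1713525721638, 5548098308593), Mul(Rational(10649931037, 5548098308593), I, Pow(641, Rational(1, 2)))) ≈ Add(0.30885, Mul(0.048599, I))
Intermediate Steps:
Function('Y')(v) = Add(-2, Mul(Pow(Add(374, v), -1), Add(307, v))) (Function('Y')(v) = Add(-2, Mul(Add(v, 307), Pow(Add(v, 374), -1))) = Add(-2, Mul(Add(307, v), Pow(Add(374, v), -1))) = Add(-2, Mul(Pow(Add(374, v), -1), Add(307, v))))
Function('k')(N) = Mul(-2, Pow(N, Rational(3, 2))) (Function('k')(N) = Mul(Mul(-2, N), Pow(N, Rational(1, 2))) = Mul(-2, Pow(N, Rational(3, 2))))
u = -65282
Mul(Add(Function('Y')(135), u), Pow(Add(-206268, Function('k')(-641)), -1)) = Mul(Add(Mul(Pow(Add(374, 135), -1), Add(-441, Mul(-1, 135))), -65282), Pow(Add(-206268, Mul(-2, Pow(-641, Rational(3, 2)))), -1)) = Mul(Add(Mul(Pow(509, -1), Add(-441, -135)), -65282), Pow(Add(-206268, Mul(-2, Mul(-641, I, Pow(641, Rational(1, 2))))), -1)) = Mul(Add(Mul(Rational(1, 509), -576), -65282), Pow(Add(-206268, Mul(1282, I, Pow(641, Rational(1, 2)))), -1)) = Mul(Add(Rational(-576, 509), -65282), Pow(Add(-206268, Mul(1282, I, Pow(641, Rational(1, 2)))), -1)) = Mul(Rational(-33229114, 509), Pow(Add(-206268, Mul(1282, I, Pow(641, Rational(1, 2)))), -1))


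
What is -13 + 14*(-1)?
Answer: -27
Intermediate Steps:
-13 + 14*(-1) = -13 - 14 = -27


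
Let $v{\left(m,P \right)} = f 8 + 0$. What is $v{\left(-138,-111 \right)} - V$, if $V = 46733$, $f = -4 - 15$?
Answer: $-46885$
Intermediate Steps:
$f = -19$ ($f = -4 - 15 = -19$)
$v{\left(m,P \right)} = -152$ ($v{\left(m,P \right)} = \left(-19\right) 8 + 0 = -152 + 0 = -152$)
$v{\left(-138,-111 \right)} - V = -152 - 46733 = -46885$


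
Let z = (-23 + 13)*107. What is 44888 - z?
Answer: 45958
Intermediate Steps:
z = -1070 (z = -10*107 = -1070)
44888 - z = 44888 - 1*(-1070) = 44888 + 1070 = 45958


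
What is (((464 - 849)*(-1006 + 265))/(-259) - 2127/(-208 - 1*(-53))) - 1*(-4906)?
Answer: 21897584/5735 ≈ 3818.2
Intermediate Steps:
(((464 - 849)*(-1006 + 265))/(-259) - 2127/(-208 - 1*(-53))) - 1*(-4906) = (-385*(-741)*(-1/259) - 2127/(-208 + 53)) + 4906 = (285285*(-1/259) - 2127/(-155)) + 4906 = (-40755/37 - 2127*(-1/155)) + 4906 = (-40755/37 + 2127/155) + 4906 = -6238326/5735 + 4906 = 21897584/5735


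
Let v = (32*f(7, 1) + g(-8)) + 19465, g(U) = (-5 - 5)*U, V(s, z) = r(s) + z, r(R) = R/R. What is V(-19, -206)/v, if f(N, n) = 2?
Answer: -205/19609 ≈ -0.010454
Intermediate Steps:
r(R) = 1
V(s, z) = 1 + z
g(U) = -10*U
v = 19609 (v = (32*2 - 10*(-8)) + 19465 = (64 + 80) + 19465 = 144 + 19465 = 19609)
V(-19, -206)/v = (1 - 206)/19609 = -205*1/19609 = -205/19609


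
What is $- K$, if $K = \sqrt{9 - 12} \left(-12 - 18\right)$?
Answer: $30 i \sqrt{3} \approx 51.962 i$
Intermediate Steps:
$K = - 30 i \sqrt{3}$ ($K = \sqrt{-3} \left(-30\right) = i \sqrt{3} \left(-30\right) = - 30 i \sqrt{3} \approx - 51.962 i$)
$- K = - \left(-30\right) i \sqrt{3} = 30 i \sqrt{3}$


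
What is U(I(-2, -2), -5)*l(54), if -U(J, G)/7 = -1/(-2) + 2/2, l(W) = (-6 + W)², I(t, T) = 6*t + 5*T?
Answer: -24192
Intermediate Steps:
I(t, T) = 5*T + 6*t
U(J, G) = -21/2 (U(J, G) = -7*(-1/(-2) + 2/2) = -7*(-1*(-½) + 2*(½)) = -7*(½ + 1) = -7*3/2 = -21/2)
U(I(-2, -2), -5)*l(54) = -21*(-6 + 54)²/2 = -21/2*48² = -21/2*2304 = -24192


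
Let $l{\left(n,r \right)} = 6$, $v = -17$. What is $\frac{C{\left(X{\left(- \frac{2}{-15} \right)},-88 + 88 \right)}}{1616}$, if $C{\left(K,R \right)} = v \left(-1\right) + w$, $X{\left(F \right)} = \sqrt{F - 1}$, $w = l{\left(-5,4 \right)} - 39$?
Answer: $- \frac{1}{101} \approx -0.009901$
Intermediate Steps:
$w = -33$ ($w = 6 - 39 = -33$)
$X{\left(F \right)} = \sqrt{-1 + F}$
$C{\left(K,R \right)} = -16$ ($C{\left(K,R \right)} = \left(-17\right) \left(-1\right) - 33 = 17 - 33 = -16$)
$\frac{C{\left(X{\left(- \frac{2}{-15} \right)},-88 + 88 \right)}}{1616} = - \frac{16}{1616} = \left(-16\right) \frac{1}{1616} = - \frac{1}{101}$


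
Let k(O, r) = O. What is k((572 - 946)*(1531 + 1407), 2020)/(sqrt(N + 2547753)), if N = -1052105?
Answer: -24973*sqrt(93478)/8498 ≈ -898.48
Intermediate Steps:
k((572 - 946)*(1531 + 1407), 2020)/(sqrt(N + 2547753)) = ((572 - 946)*(1531 + 1407))/(sqrt(-1052105 + 2547753)) = (-374*2938)/(sqrt(1495648)) = -1098812*sqrt(93478)/373912 = -24973*sqrt(93478)/8498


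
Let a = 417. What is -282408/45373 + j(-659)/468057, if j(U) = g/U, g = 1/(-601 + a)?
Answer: -16027986850492163/2575131892047816 ≈ -6.2241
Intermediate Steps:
g = -1/184 (g = 1/(-601 + 417) = 1/(-184) = -1/184 ≈ -0.0054348)
j(U) = -1/(184*U)
-282408/45373 + j(-659)/468057 = -282408/45373 - 1/184/(-659)/468057 = -282408*1/45373 - 1/184*(-1/659)*(1/468057) = -282408/45373 + (1/121256)*(1/468057) = -282408/45373 + 1/56754719592 = -16027986850492163/2575131892047816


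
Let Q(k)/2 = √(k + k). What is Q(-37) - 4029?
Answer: -4029 + 2*I*√74 ≈ -4029.0 + 17.205*I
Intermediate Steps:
Q(k) = 2*√2*√k (Q(k) = 2*√(k + k) = 2*√(2*k) = 2*(√2*√k) = 2*√2*√k)
Q(-37) - 4029 = 2*√2*√(-37) - 4029 = 2*√2*(I*√37) - 4029 = 2*I*√74 - 4029 = -4029 + 2*I*√74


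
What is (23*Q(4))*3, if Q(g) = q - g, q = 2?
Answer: -138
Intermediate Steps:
Q(g) = 2 - g
(23*Q(4))*3 = (23*(2 - 1*4))*3 = (23*(2 - 4))*3 = (23*(-2))*3 = -46*3 = -138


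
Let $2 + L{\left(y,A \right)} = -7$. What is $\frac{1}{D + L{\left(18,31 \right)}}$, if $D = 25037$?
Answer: $\frac{1}{25028} \approx 3.9955 \cdot 10^{-5}$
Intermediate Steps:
$L{\left(y,A \right)} = -9$ ($L{\left(y,A \right)} = -2 - 7 = -9$)
$\frac{1}{D + L{\left(18,31 \right)}} = \frac{1}{25037 - 9} = \frac{1}{25028}$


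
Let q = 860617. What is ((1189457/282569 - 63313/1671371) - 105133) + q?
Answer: 356800164742325366/472277632099 ≈ 7.5549e+5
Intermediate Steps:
((1189457/282569 - 63313/1671371) - 105133) + q = ((1189457/282569 - 63313/1671371) - 105133) + 860617 = (1970133644450/472277632099 - 105133) + 860617 = -49649994161819717/472277632099 + 860617 = 356800164742325366/472277632099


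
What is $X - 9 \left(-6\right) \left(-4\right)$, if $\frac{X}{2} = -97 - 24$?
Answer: $-458$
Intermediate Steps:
$X = -242$ ($X = 2 \left(-97 - 24\right) = 2 \left(-121\right) = -242$)
$X - 9 \left(-6\right) \left(-4\right) = -242 - 9 \left(-6\right) \left(-4\right) = -242 - \left(-54\right) \left(-4\right) = -242 - 216 = -458$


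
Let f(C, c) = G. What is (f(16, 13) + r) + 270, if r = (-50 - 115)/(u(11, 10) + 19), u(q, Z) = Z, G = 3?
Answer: 7752/29 ≈ 267.31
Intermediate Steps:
f(C, c) = 3
r = -165/29 (r = (-50 - 115)/(10 + 19) = -165/29 ≈ -5.6897)
(f(16, 13) + r) + 270 = (3 - 165/29) + 270 = -78/29 + 270 = 7752/29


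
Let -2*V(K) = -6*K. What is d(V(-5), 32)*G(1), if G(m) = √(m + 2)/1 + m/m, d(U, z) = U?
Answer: -15 - 15*√3 ≈ -40.981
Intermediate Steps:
V(K) = 3*K (V(K) = -(-3)*K = 3*K)
G(m) = 1 + √(2 + m) (G(m) = √(2 + m)*1 + 1 = √(2 + m) + 1 = 1 + √(2 + m))
d(V(-5), 32)*G(1) = (3*(-5))*(1 + √(2 + 1)) = -15*(1 + √3) = -15 - 15*√3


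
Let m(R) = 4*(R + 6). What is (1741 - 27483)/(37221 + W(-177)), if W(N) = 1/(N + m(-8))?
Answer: -2381135/3442942 ≈ -0.69160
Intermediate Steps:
m(R) = 24 + 4*R (m(R) = 4*(6 + R) = 24 + 4*R)
W(N) = 1/(-8 + N) (W(N) = 1/(N + (24 + 4*(-8))) = 1/(N + (24 - 32)) = 1/(N - 8) = 1/(-8 + N))
(1741 - 27483)/(37221 + W(-177)) = (1741 - 27483)/(37221 + 1/(-8 - 177)) = -25742/(37221 + 1/(-185)) = -25742/(37221 - 1/185) = -25742/6885884/185 = -25742*185/6885884 = -2381135/3442942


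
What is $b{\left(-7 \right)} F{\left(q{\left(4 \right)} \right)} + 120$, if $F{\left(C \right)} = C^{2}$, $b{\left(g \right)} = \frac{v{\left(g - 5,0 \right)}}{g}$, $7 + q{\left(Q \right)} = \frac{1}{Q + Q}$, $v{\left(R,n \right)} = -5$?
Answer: $\frac{68885}{448} \approx 153.76$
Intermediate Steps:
$q{\left(Q \right)} = -7 + \frac{1}{2 Q}$ ($q{\left(Q \right)} = -7 + \frac{1}{Q + Q} = -7 + \frac{1}{2 Q}$)
$b{\left(g \right)} = - \frac{5}{g}$
$b{\left(-7 \right)} F{\left(q{\left(4 \right)} \right)} + 120 = - \frac{5}{-7} \left(-7 + \frac{1}{2 \cdot 4}\right)^{2} + 120 = \left(-5\right) \left(- \frac{1}{7}\right) \left(-7 + \frac{1}{2} \cdot \frac{1}{4}\right)^{2} + 120 = \frac{5 \left(-7 + \frac{1}{8}\right)^{2}}{7} + 120 = \frac{5 \left(- \frac{55}{8}\right)^{2}}{7} + 120 = \frac{5}{7} \cdot \frac{3025}{64} + 120 = \frac{15125}{448} + 120 = \frac{68885}{448}$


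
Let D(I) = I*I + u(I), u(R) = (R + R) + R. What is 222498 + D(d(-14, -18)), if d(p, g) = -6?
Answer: 222516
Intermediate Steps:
u(R) = 3*R (u(R) = 2*R + R = 3*R)
D(I) = I² + 3*I (D(I) = I*I + 3*I = I² + 3*I)
222498 + D(d(-14, -18)) = 222498 - 6*(3 - 6) = 222498 - 6*(-3) = 222498 + 18 = 222516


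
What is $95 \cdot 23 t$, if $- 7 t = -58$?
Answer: $\frac{126730}{7} \approx 18104.0$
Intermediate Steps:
$t = \frac{58}{7}$ ($t = \left(- \frac{1}{7}\right) \left(-58\right) = \frac{58}{7} \approx 8.2857$)
$95 \cdot 23 t = 95 \cdot 23 \cdot \frac{58}{7} = 2185 \cdot \frac{58}{7} = \frac{126730}{7}$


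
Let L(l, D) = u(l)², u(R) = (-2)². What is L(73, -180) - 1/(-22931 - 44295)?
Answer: 1075617/67226 ≈ 16.000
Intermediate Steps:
u(R) = 4
L(l, D) = 16 (L(l, D) = 4² = 16)
L(73, -180) - 1/(-22931 - 44295) = 16 - 1/(-22931 - 44295) = 16 - 1/(-67226) = 16 - 1*(-1/67226) = 16 + 1/67226 = 1075617/67226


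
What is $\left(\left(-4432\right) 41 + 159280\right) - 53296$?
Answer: $-75728$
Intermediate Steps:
$\left(\left(-4432\right) 41 + 159280\right) - 53296 = \left(-181712 + 159280\right) - 53296 = -22432 - 53296 = -75728$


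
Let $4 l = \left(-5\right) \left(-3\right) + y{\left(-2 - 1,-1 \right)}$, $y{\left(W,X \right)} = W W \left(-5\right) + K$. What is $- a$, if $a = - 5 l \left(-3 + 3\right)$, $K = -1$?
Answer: $0$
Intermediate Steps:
$y{\left(W,X \right)} = -1 - 5 W^{2}$ ($y{\left(W,X \right)} = W W \left(-5\right) - 1 = W^{2} \left(-5\right) - 1 = - 5 W^{2} - 1 = -1 - 5 W^{2}$)
$l = - \frac{31}{4}$ ($l = \frac{\left(-5\right) \left(-3\right) - \left(1 + 5 \left(-2 - 1\right)^{2}\right)}{4} = \frac{15 - \left(1 + 5 \left(-3\right)^{2}\right)}{4} = \frac{15 - 46}{4} = \frac{1}{4} \left(-31\right) = - \frac{31}{4} \approx -7.75$)
$a = 0$ ($a = \left(-5\right) \left(- \frac{31}{4}\right) \left(-3 + 3\right) = \frac{155}{4} \cdot 0 = 0$)
$- a = \left(-1\right) 0 = 0$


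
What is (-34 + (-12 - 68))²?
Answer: 12996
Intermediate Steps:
(-34 + (-12 - 68))² = (-34 - 80)² = (-114)² = 12996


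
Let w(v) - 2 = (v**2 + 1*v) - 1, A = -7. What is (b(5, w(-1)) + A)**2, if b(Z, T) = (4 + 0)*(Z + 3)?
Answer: 625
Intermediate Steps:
w(v) = 1 + v + v**2 (w(v) = 2 + ((v**2 + 1*v) - 1) = 2 + ((v**2 + v) - 1) = 2 + ((v + v**2) - 1) = 2 + (-1 + v + v**2) = 1 + v + v**2)
b(Z, T) = 12 + 4*Z (b(Z, T) = 4*(3 + Z) = 12 + 4*Z)
(b(5, w(-1)) + A)**2 = ((12 + 4*5) - 7)**2 = ((12 + 20) - 7)**2 = (32 - 7)**2 = 25**2 = 625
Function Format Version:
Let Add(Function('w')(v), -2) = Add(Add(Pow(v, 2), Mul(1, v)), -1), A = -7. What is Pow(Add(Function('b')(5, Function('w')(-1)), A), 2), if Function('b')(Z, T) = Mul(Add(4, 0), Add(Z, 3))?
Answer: 625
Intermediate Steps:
Function('w')(v) = Add(1, v, Pow(v, 2)) (Function('w')(v) = Add(2, Add(Add(Pow(v, 2), Mul(1, v)), -1)) = Add(2, Add(Add(Pow(v, 2), v), -1)) = Add(2, Add(Add(v, Pow(v, 2)), -1)) = Add(2, Add(-1, v, Pow(v, 2))) = Add(1, v, Pow(v, 2)))
Function('b')(Z, T) = Add(12, Mul(4, Z)) (Function('b')(Z, T) = Mul(4, Add(3, Z)) = Add(12, Mul(4, Z)))
Pow(Add(Function('b')(5, Function('w')(-1)), A), 2) = Pow(Add(Add(12, Mul(4, 5)), -7), 2) = Pow(Add(Add(12, 20), -7), 2) = Pow(Add(32, -7), 2) = Pow(25, 2) = 625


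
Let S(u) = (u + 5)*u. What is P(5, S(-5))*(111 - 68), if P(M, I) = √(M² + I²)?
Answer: 215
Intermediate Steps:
S(u) = u*(5 + u) (S(u) = (5 + u)*u = u*(5 + u))
P(M, I) = √(I² + M²)
P(5, S(-5))*(111 - 68) = √((-5*(5 - 5))² + 5²)*(111 - 68) = √((-5*0)² + 25)*43 = √(0² + 25)*43 = √(0 + 25)*43 = √25*43 = 5*43 = 215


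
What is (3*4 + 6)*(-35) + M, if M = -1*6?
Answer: -636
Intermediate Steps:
M = -6
(3*4 + 6)*(-35) + M = (3*4 + 6)*(-35) - 6 = (12 + 6)*(-35) - 6 = 18*(-35) - 6 = -630 - 6 = -636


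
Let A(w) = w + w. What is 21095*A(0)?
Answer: 0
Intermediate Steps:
A(w) = 2*w
21095*A(0) = 21095*(2*0) = 21095*0 = 0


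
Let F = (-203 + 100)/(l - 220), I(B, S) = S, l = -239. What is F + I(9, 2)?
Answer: 1021/459 ≈ 2.2244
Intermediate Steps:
F = 103/459 (F = (-203 + 100)/(-239 - 220) = -103/(-459) = -103*(-1/459) = 103/459 ≈ 0.22440)
F + I(9, 2) = 103/459 + 2 = 1021/459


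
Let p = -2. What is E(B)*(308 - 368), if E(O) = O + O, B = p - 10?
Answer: 1440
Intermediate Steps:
B = -12 (B = -2 - 10 = -12)
E(O) = 2*O
E(B)*(308 - 368) = (2*(-12))*(308 - 368) = -24*(-60) = 1440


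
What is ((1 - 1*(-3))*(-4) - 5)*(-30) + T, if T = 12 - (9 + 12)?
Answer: 621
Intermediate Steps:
T = -9 (T = 12 - 1*21 = 12 - 21 = -9)
((1 - 1*(-3))*(-4) - 5)*(-30) + T = ((1 - 1*(-3))*(-4) - 5)*(-30) - 9 = ((1 + 3)*(-4) - 5)*(-30) - 9 = (4*(-4) - 5)*(-30) - 9 = (-16 - 5)*(-30) - 9 = -21*(-30) - 9 = 630 - 9 = 621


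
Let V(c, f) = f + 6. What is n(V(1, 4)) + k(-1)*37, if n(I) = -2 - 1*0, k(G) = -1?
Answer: -39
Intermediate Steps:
V(c, f) = 6 + f
n(I) = -2 (n(I) = -2 + 0 = -2)
n(V(1, 4)) + k(-1)*37 = -2 - 1*37 = -2 - 37 = -39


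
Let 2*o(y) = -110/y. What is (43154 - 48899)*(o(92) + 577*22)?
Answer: -6708970785/92 ≈ -7.2924e+7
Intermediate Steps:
o(y) = -55/y (o(y) = (-110/y)/2 = -55/y)
(43154 - 48899)*(o(92) + 577*22) = (43154 - 48899)*(-55/92 + 577*22) = -5745*(-55*1/92 + 12694) = -5745*(-55/92 + 12694) = -5745*1167793/92 = -6708970785/92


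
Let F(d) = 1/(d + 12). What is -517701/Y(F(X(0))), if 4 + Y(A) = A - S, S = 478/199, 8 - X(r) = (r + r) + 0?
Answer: 686816660/8427 ≈ 81502.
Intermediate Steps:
X(r) = 8 - 2*r (X(r) = 8 - ((r + r) + 0) = 8 - (2*r + 0) = 8 - 2*r)
S = 478/199 (S = 478*(1/199) = 478/199 ≈ 2.4020)
F(d) = 1/(12 + d)
Y(A) = -1274/199 + A (Y(A) = -4 + (A - 1*478/199) = -4 + (A - 478/199) = -4 + (-478/199 + A) = -1274/199 + A)
-517701/Y(F(X(0))) = -517701/(-1274/199 + 1/(12 + (8 - 2*0))) = -517701/(-1274/199 + 1/(12 + (8 + 0))) = -517701/(-1274/199 + 1/(12 + 8)) = -517701/(-1274/199 + 1/20) = -517701/(-25281/3980) = -517701*(-3980/25281) = 686816660/8427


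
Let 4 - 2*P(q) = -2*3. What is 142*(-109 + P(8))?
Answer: -14768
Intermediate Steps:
P(q) = 5 (P(q) = 2 - (-1)*3 = 2 - ½*(-6) = 2 + 3 = 5)
142*(-109 + P(8)) = 142*(-109 + 5) = 142*(-104) = -14768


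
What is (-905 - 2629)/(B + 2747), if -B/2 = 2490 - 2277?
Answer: -3534/2321 ≈ -1.5226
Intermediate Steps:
B = -426 (B = -2*(2490 - 2277) = -2*213 = -426)
(-905 - 2629)/(B + 2747) = (-905 - 2629)/(-426 + 2747) = -3534/2321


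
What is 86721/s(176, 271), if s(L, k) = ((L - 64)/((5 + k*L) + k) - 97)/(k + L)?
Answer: -464900093991/1163293 ≈ -3.9964e+5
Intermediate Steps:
s(L, k) = (-97 + (-64 + L)/(5 + k + L*k))/(L + k) (s(L, k) = ((-64 + L)/((5 + L*k) + k) - 97)/(L + k) = ((-64 + L)/(5 + k + L*k) - 97)/(L + k) = (-97 + (-64 + L)/(5 + k + L*k))/(L + k))
86721/s(176, 271) = 86721/(((-549 + 176 - 97*271 - 97*176*271)/(271² + 5*176 + 5*271 + 176*271 + 176*271² + 271*176²))) = 86721/(((-549 + 176 - 26287 - 4626512)/(73441 + 880 + 1355 + 47696 + 176*73441 + 271*30976))) = 86721/((-4653172/(73441 + 880 + 1355 + 47696 + 12925616 + 8394496))) = 86721/((-4653172/21443484)) = 86721/(((1/21443484)*(-4653172))) = 86721/(-1163293/5360871) = 86721*(-5360871/1163293) = -464900093991/1163293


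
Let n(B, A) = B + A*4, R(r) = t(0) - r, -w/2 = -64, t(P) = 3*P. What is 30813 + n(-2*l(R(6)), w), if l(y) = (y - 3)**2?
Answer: 31163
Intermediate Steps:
w = 128 (w = -2*(-64) = 128)
R(r) = -r (R(r) = 3*0 - r = 0 - r = -r)
l(y) = (-3 + y)**2
n(B, A) = B + 4*A
30813 + n(-2*l(R(6)), w) = 30813 + (-2*(-3 - 1*6)**2 + 4*128) = 30813 + (-2*(-3 - 6)**2 + 512) = 30813 + (-2*(-9)**2 + 512) = 30813 + (-2*81 + 512) = 30813 + (-162 + 512) = 30813 + 350 = 31163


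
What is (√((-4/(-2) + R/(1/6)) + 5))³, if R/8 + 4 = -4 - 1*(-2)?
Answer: -281*I*√281 ≈ -4710.4*I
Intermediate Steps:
R = -48 (R = -32 + 8*(-4 - 1*(-2)) = -32 + 8*(-4 + 2) = -32 + 8*(-2) = -32 - 16 = -48)
(√((-4/(-2) + R/(1/6)) + 5))³ = (√((-4/(-2) - 48/(1/6)) + 5))³ = (√((-4*(-½) - 48/⅙) + 5))³ = (√((2 - 48*6) + 5))³ = (√((2 - 288) + 5))³ = (√(-286 + 5))³ = (√(-281))³ = (I*√281)³ = -281*I*√281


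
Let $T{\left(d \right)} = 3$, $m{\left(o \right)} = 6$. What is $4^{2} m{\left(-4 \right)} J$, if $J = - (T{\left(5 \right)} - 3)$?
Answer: $0$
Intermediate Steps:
$J = 0$ ($J = - (3 - 3) = \left(-1\right) 0 = 0$)
$4^{2} m{\left(-4 \right)} J = 4^{2} \cdot 6 \cdot 0 = 16 \cdot 6 \cdot 0 = 96 \cdot 0 = 0$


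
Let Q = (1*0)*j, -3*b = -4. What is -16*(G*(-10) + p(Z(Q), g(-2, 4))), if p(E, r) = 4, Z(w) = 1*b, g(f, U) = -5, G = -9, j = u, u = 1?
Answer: -1504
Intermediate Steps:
b = 4/3 (b = -1/3*(-4) = 4/3 ≈ 1.3333)
j = 1
Q = 0 (Q = (1*0)*1 = 0*1 = 0)
Z(w) = 4/3 (Z(w) = 1*(4/3) = 4/3)
-16*(G*(-10) + p(Z(Q), g(-2, 4))) = -16*(-9*(-10) + 4) = -16*(90 + 4) = -16*94 = -1504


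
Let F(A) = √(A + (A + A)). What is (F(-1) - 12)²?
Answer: (12 - I*√3)² ≈ 141.0 - 41.569*I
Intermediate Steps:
F(A) = √3*√A (F(A) = √(A + 2*A) = √(3*A) = √3*√A)
(F(-1) - 12)² = (√3*√(-1) - 12)² = (√3*I - 12)² = (I*√3 - 12)² = (-12 + I*√3)²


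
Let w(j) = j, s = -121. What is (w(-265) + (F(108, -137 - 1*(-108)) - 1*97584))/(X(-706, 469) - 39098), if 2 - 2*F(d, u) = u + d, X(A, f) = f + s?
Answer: 7831/3100 ≈ 2.5261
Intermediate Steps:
X(A, f) = -121 + f (X(A, f) = f - 121 = -121 + f)
F(d, u) = 1 - d/2 - u/2 (F(d, u) = 1 - (u + d)/2 = 1 - (d + u)/2 = 1 + (-d/2 - u/2) = 1 - d/2 - u/2)
(w(-265) + (F(108, -137 - 1*(-108)) - 1*97584))/(X(-706, 469) - 39098) = (-265 + ((1 - ½*108 - (-137 - 1*(-108))/2) - 1*97584))/((-121 + 469) - 39098) = (-265 + ((1 - 54 - (-137 + 108)/2) - 97584))/(348 - 39098) = (-265 + ((1 - 54 - ½*(-29)) - 97584))/(-38750) = (-265 + ((1 - 54 + 29/2) - 97584))*(-1/38750) = (-265 + (-77/2 - 97584))*(-1/38750) = (-265 - 195245/2)*(-1/38750) = -195775/2*(-1/38750) = 7831/3100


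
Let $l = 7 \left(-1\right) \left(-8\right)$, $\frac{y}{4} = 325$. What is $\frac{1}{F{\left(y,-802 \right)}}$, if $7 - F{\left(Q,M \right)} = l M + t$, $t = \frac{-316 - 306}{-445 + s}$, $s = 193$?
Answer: $\frac{126}{5659483} \approx 2.2264 \cdot 10^{-5}$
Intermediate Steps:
$y = 1300$ ($y = 4 \cdot 325 = 1300$)
$t = \frac{311}{126}$ ($t = \frac{-316 - 306}{-445 + 193} = - \frac{622}{-252} = \left(-622\right) \left(- \frac{1}{252}\right) = \frac{311}{126} \approx 2.4683$)
$l = 56$ ($l = \left(-7\right) \left(-8\right) = 56$)
$F{\left(Q,M \right)} = \frac{571}{126} - 56 M$ ($F{\left(Q,M \right)} = 7 - \left(56 M + \frac{311}{126}\right) = 7 - \left(\frac{311}{126} + 56 M\right) = \frac{571}{126} - 56 M$)
$\frac{1}{F{\left(y,-802 \right)}} = \frac{1}{\frac{571}{126} - -44912} = \frac{1}{\frac{571}{126} + 44912} = \frac{1}{\frac{5659483}{126}} = \frac{126}{5659483}$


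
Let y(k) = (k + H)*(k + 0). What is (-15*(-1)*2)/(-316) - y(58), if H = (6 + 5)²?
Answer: -1640371/158 ≈ -10382.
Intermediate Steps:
H = 121 (H = 11² = 121)
y(k) = k*(121 + k) (y(k) = (k + 121)*(k + 0) = (121 + k)*k = k*(121 + k))
(-15*(-1)*2)/(-316) - y(58) = (-15*(-1)*2)/(-316) - 58*(121 + 58) = (15*2)*(-1/316) - 58*179 = 30*(-1/316) - 1*10382 = -15/158 - 10382 = -1640371/158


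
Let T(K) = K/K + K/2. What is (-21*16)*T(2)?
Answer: -672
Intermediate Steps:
T(K) = 1 + K/2 (T(K) = 1 + K*(½) = 1 + K/2)
(-21*16)*T(2) = (-21*16)*(1 + (½)*2) = -336*(1 + 1) = -336*2 = -672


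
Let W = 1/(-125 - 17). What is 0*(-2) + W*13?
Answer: -13/142 ≈ -0.091549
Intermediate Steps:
W = -1/142 (W = 1/(-142) = -1/142 ≈ -0.0070423)
0*(-2) + W*13 = 0*(-2) - 1/142*13 = 0 - 13/142 = -13/142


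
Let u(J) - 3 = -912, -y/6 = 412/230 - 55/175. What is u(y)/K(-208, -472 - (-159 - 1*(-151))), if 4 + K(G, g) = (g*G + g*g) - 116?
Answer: -101/34632 ≈ -0.0029164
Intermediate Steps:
y = -7134/805 (y = -6*(412/230 - 55/175) = -6*(412*(1/230) - 55*1/175) = -6*(206/115 - 11/35) = -6*1189/805 = -7134/805 ≈ -8.8621)
u(J) = -909 (u(J) = 3 - 912 = -909)
K(G, g) = -120 + g² + G*g (K(G, g) = -4 + ((g*G + g*g) - 116) = -4 + ((G*g + g²) - 116) = -4 + ((g² + G*g) - 116) = -4 + (-116 + g² + G*g) = -120 + g² + G*g)
u(y)/K(-208, -472 - (-159 - 1*(-151))) = -909/(-120 + (-472 - (-159 - 1*(-151)))² - 208*(-472 - (-159 - 1*(-151)))) = -909/(-120 + (-472 - (-159 + 151))² - 208*(-472 - (-159 + 151))) = -909/(-120 + (-472 - 1*(-8))² - 208*(-472 - 1*(-8))) = -909/(-120 + (-472 + 8)² - 208*(-472 + 8)) = -909/(-120 + (-464)² - 208*(-464)) = -909/(-120 + 215296 + 96512) = -909/311688 = -909*1/311688 = -101/34632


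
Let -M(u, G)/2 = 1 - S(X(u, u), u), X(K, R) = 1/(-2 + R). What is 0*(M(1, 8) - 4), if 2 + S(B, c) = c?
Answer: 0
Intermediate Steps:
S(B, c) = -2 + c
M(u, G) = -6 + 2*u (M(u, G) = -2*(1 - (-2 + u)) = -2*(1 + (2 - u)) = -2*(3 - u) = -6 + 2*u)
0*(M(1, 8) - 4) = 0*((-6 + 2*1) - 4) = 0*((-6 + 2) - 4) = 0*(-4 - 4) = 0*(-8) = 0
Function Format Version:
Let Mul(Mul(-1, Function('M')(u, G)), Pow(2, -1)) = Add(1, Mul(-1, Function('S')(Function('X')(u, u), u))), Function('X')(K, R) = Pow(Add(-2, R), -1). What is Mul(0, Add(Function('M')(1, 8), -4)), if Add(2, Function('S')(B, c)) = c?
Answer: 0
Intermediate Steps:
Function('S')(B, c) = Add(-2, c)
Function('M')(u, G) = Add(-6, Mul(2, u)) (Function('M')(u, G) = Mul(-2, Add(1, Mul(-1, Add(-2, u)))) = Mul(-2, Add(1, Add(2, Mul(-1, u)))) = Mul(-2, Add(3, Mul(-1, u))) = Add(-6, Mul(2, u)))
Mul(0, Add(Function('M')(1, 8), -4)) = Mul(0, Add(Add(-6, Mul(2, 1)), -4)) = Mul(0, Add(Add(-6, 2), -4)) = Mul(0, Add(-4, -4)) = Mul(0, -8) = 0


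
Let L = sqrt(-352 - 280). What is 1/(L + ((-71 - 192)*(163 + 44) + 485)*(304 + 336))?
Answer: -4316480/149055996723279 - I*sqrt(158)/596223986893116 ≈ -2.8959e-8 - 2.1082e-14*I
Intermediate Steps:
L = 2*I*sqrt(158) (L = sqrt(-632) = 2*I*sqrt(158) ≈ 25.14*I)
1/(L + ((-71 - 192)*(163 + 44) + 485)*(304 + 336)) = 1/(2*I*sqrt(158) + ((-71 - 192)*(163 + 44) + 485)*(304 + 336)) = 1/(2*I*sqrt(158) + (-263*207 + 485)*640) = 1/(2*I*sqrt(158) + (-54441 + 485)*640) = 1/(2*I*sqrt(158) - 53956*640) = 1/(2*I*sqrt(158) - 34531840) = 1/(-34531840 + 2*I*sqrt(158))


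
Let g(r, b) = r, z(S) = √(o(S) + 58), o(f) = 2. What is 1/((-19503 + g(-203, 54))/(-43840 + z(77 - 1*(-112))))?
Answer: 21920/9853 - √15/9853 ≈ 2.2243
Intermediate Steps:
z(S) = 2*√15 (z(S) = √(2 + 58) = √60 = 2*√15)
1/((-19503 + g(-203, 54))/(-43840 + z(77 - 1*(-112)))) = 1/((-19503 - 203)/(-43840 + 2*√15)) = 1/(-19706/(-43840 + 2*√15)) = 21920/9853 - √15/9853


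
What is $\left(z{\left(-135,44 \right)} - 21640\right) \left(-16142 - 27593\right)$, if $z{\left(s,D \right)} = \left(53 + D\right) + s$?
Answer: $948087330$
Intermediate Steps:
$z{\left(s,D \right)} = 53 + D + s$
$\left(z{\left(-135,44 \right)} - 21640\right) \left(-16142 - 27593\right) = \left(\left(53 + 44 - 135\right) - 21640\right) \left(-16142 - 27593\right) = \left(-38 - 21640\right) \left(-43735\right) = \left(-21678\right) \left(-43735\right) = 948087330$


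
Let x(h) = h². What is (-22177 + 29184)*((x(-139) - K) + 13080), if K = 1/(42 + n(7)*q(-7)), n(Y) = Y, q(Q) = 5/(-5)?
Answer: 1135168034/5 ≈ 2.2703e+8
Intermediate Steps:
q(Q) = -1 (q(Q) = 5*(-⅕) = -1)
K = 1/35 (K = 1/(42 + 7*(-1)) = 1/(42 - 7) = 1/35 ≈ 0.028571)
(-22177 + 29184)*((x(-139) - K) + 13080) = (-22177 + 29184)*(((-139)² - 1*1/35) + 13080) = 7007*((19321 - 1/35) + 13080) = 7007*(676234/35 + 13080) = 7007*(1134034/35) = 1135168034/5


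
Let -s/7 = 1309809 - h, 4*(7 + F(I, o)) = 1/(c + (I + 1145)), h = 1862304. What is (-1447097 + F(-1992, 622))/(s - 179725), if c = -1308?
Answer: -12474036481/31788318800 ≈ -0.39241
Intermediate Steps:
F(I, o) = -7 + 1/(4*(-163 + I)) (F(I, o) = -7 + 1/(4*(-1308 + (I + 1145))) = -7 + 1/(4*(-1308 + (1145 + I))) = -7 + 1/(4*(-163 + I)))
s = 3867465 (s = -7*(1309809 - 1*1862304) = -7*(1309809 - 1862304) = -7*(-552495) = 3867465)
(-1447097 + F(-1992, 622))/(s - 179725) = (-1447097 + (4565 - 28*(-1992))/(4*(-163 - 1992)))/(3867465 - 179725) = (-1447097 + (¼)*(4565 + 55776)/(-2155))/3687740 = (-1447097 + (¼)*(-1/2155)*60341)*(1/3687740) = (-1447097 - 60341/8620)*(1/3687740) = -12474036481/8620*1/3687740 = -12474036481/31788318800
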